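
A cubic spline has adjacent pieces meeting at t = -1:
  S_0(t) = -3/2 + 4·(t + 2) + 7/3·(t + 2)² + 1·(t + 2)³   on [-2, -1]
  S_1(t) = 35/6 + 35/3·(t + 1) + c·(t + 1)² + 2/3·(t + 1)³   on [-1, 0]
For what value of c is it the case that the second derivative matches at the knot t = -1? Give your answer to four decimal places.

S_0''(t) = 14/3 + 6·(t + 2), so S_0''(-1) = 32/3. On the right, S_1''(-1) = 2c, so c = 16/3.

5.3333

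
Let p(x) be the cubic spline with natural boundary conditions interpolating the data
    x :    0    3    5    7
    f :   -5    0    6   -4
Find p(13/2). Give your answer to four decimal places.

Put m_i = p'' at the i-th knot. Here h = (3, 2, 2) and Δ = (5/3, 3, -5), so the interior equations h_(i-1)·m_(i-1) + 2(h_(i-1)+h_i)·m_i + h_i·m_(i+1) = 6(Δ_i − Δ_(i-1)) read
  3·m_0 + 10·m_1 + 2·m_2 = 6(Δ_1 - Δ_0) = 8
  2·m_1 + 8·m_2 + 2·m_3 = 6(Δ_2 - Δ_1) = -48
Natural end conditions: m_0 = m_3 = 0.
Solving: m_0 = 0, m_1 = 40/19, m_2 = -124/19, m_3 = 0.
On [5, 7], p(x) = 6 - 37/57·(x - 5) - 62/19·(x - 5)² + 31/57·(x - 5)³.
With (x - 5) = 3/2: p(13/2) = -73/152.

-0.4803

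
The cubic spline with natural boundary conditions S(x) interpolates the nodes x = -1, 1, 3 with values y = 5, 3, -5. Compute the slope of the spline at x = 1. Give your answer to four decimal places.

Let σ_i = S''(x_i). Step sizes h_i = 2, 2; slopes of the chords Δ_i = (y_(i+1) - y_i)/h_i = -1, -4.
  2·σ_0 + 8·σ_1 + 2·σ_2 = 6(Δ_1 - Δ_0) = -18
Natural end conditions: σ_0 = σ_2 = 0.
Hence σ_0 = 0, σ_1 = -9/4, σ_2 = 0.
On [1, 3], S'(x) = b_1 + 2c_1·(x - 1) + 3d_1·(x - 1)² with b_1 = Δ_1 - h_1(2σ_1 + σ_2)/6 = -5/2, c_1 = σ_1/2 = -9/8, d_1 = (σ_2 - σ_1)/(6h_1) = 3/16. So S'(1) = -5/2.

-2.5000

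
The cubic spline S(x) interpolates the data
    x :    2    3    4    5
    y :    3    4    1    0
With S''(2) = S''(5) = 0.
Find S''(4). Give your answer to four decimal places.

With m_i denoting the second derivative at x_i, h_i = 1, 1, 1, and Δ_i = (y_(i+1) − y_i)/h_i = 1, -3, -1:
  1·m_0 + 4·m_1 + 1·m_2 = 6(Δ_1 - Δ_0) = -24
  1·m_1 + 4·m_2 + 1·m_3 = 6(Δ_2 - Δ_1) = 12
Natural end conditions: m_0 = m_3 = 0.
Forward elimination and back-substitution give m_0 = 0, m_1 = -36/5, m_2 = 24/5, m_3 = 0.

4.8000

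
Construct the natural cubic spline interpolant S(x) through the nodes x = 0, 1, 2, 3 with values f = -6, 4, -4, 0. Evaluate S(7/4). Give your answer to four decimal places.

-2.1313

Put σ_i = S'' at the i-th knot. Here h = (1, 1, 1) and Δ = (10, -8, 4), so the interior equations h_(i-1)·σ_(i-1) + 2(h_(i-1)+h_i)·σ_i + h_i·σ_(i+1) = 6(Δ_i − Δ_(i-1)) read
  1·σ_0 + 4·σ_1 + 1·σ_2 = 6(Δ_1 - Δ_0) = -108
  1·σ_1 + 4·σ_2 + 1·σ_3 = 6(Δ_2 - Δ_1) = 72
Natural end conditions: σ_0 = σ_3 = 0.
Solving: σ_0 = 0, σ_1 = -168/5, σ_2 = 132/5, σ_3 = 0.
On [1, 2], S(x) = 4 - 6/5·(x - 1) - 84/5·(x - 1)² + 10·(x - 1)³.
With (x - 1) = 3/4: S(7/4) = -341/160.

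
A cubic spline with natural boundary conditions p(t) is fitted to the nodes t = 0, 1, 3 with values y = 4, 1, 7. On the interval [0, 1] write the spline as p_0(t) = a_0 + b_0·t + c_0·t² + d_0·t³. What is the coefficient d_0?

With M_i denoting the second derivative at x_i, h_i = 1, 2, and Δ_i = (y_(i+1) − y_i)/h_i = -3, 3:
  1·M_0 + 6·M_1 + 2·M_2 = 6(Δ_1 - Δ_0) = 36
Natural end conditions: M_0 = M_2 = 0.
Forward elimination and back-substitution give M_0 = 0, M_1 = 6, M_2 = 0.
On [0, 1], with p_0(t) = a_0 + b_0·t + c_0·t² + d_0·t³: c_0 = M_0/2 = 0, d_0 = (M_1 - M_0)/(6h_0) = 1, b_0 = Δ_0 - h_0(2M_0 + M_1)/6 = -4.

1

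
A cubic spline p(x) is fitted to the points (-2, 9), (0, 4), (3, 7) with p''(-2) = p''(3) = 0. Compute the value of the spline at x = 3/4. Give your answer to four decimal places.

3.7164

Write σ_i for p''(x_i). With h_i = 2, 3 and divided differences Δ_i = -5/2, 1, the continuity of p' gives the tridiagonal system
  2·σ_0 + 10·σ_1 + 3·σ_2 = 6(Δ_1 - Δ_0) = 21
Natural end conditions: σ_0 = σ_2 = 0.
Forward elimination and back-substitution give σ_0 = 0, σ_1 = 21/10, σ_2 = 0.
On [0, 3], p(x) = 4 - 11/10·x + 21/20·x² - 7/60·x³.
With x = 3/4: p(3/4) = 4757/1280.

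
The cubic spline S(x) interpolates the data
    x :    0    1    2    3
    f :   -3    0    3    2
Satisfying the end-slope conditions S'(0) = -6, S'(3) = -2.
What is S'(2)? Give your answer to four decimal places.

Put m_i = S'' at the i-th knot. Here h = (1, 1, 1) and Δ = (3, 3, -1), so the interior equations h_(i-1)·m_(i-1) + 2(h_(i-1)+h_i)·m_i + h_i·m_(i+1) = 6(Δ_i − Δ_(i-1)) read
  1·m_0 + 4·m_1 + 1·m_2 = 6(Δ_1 - Δ_0) = 0
  1·m_1 + 4·m_2 + 1·m_3 = 6(Δ_2 - Δ_1) = -24
Clamped end conditions give two more equations: 2h_0·m_0 + h_0·m_1 = 6(Δ_0 - S'(0)) = 54 and h_2·m_2 + 2h_2·m_3 = 6(S'(3) - Δ_2) = -6.
Forward elimination and back-substitution give m_0 = 454/15, m_1 = -98/15, m_2 = -62/15, m_3 = -14/15.
On [2, 3], S'(x) = b_2 + 2c_2·(x - 2) + 3d_2·(x - 2)² with b_2 = Δ_2 - h_2(2m_2 + m_3)/6 = 8/15, c_2 = m_2/2 = -31/15, d_2 = (m_3 - m_2)/(6h_2) = 8/15. So S'(2) = 8/15.

0.5333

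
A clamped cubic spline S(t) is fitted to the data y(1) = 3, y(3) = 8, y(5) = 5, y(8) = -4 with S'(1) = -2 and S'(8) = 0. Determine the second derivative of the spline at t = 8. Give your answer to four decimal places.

Write σ_i for S''(x_i). With h_i = 2, 2, 3 and divided differences Δ_i = 5/2, -3/2, -3, the continuity of S' gives the tridiagonal system
  2·σ_0 + 8·σ_1 + 2·σ_2 = 6(Δ_1 - Δ_0) = -24
  2·σ_1 + 10·σ_2 + 3·σ_3 = 6(Δ_2 - Δ_1) = -9
Clamped end conditions give two more equations: 2h_0·σ_0 + h_0·σ_1 = 6(Δ_0 - S'(1)) = 27 and h_2·σ_2 + 2h_2·σ_3 = 6(S'(8) - Δ_2) = 18.
Solving the tridiagonal system: σ_0 = 344/37, σ_1 = -377/74, σ_2 = -34/37, σ_3 = 128/37.

3.4595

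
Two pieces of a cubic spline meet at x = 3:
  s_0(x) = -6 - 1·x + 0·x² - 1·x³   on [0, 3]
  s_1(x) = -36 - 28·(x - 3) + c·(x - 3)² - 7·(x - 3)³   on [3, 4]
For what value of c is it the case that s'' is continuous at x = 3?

s_0''(x) = 0 - 6·x, so s_0''(3) = -18. On the right, s_1''(3) = 2c, so c = -9.

-9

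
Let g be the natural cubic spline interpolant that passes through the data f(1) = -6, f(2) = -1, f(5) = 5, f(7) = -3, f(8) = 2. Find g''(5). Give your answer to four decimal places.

Let M_i = g''(x_i). Step sizes h_i = 1, 3, 2, 1; slopes of the chords Δ_i = (y_(i+1) - y_i)/h_i = 5, 2, -4, 5.
  1·M_0 + 8·M_1 + 3·M_2 = 6(Δ_1 - Δ_0) = -18
  3·M_1 + 10·M_2 + 2·M_3 = 6(Δ_2 - Δ_1) = -36
  2·M_2 + 6·M_3 + 1·M_4 = 6(Δ_3 - Δ_2) = 54
Natural end conditions: M_0 = M_4 = 0.
Solving: M_0 = 0, M_1 = -18/197, M_2 = -1134/197, M_3 = 2151/197, M_4 = 0.

-5.7563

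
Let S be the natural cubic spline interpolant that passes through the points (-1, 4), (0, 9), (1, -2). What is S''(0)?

-24

Write M_i for S''(x_i). With h_i = 1, 1 and divided differences Δ_i = 5, -11, the continuity of S' gives the tridiagonal system
  1·M_0 + 4·M_1 + 1·M_2 = 6(Δ_1 - Δ_0) = -96
Natural end conditions: M_0 = M_2 = 0.
Solving the tridiagonal system: M_0 = 0, M_1 = -24, M_2 = 0.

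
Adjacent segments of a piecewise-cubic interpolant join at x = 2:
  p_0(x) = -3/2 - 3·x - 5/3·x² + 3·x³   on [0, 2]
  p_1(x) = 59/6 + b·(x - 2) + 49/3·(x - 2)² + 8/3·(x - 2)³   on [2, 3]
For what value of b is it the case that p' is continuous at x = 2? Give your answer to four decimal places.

26.3333

p_0'(x) = -3 - 10/3·x + 9·x², so p_0'(2) = 79/3. On the right, p_1'(2) = b, so b = 79/3.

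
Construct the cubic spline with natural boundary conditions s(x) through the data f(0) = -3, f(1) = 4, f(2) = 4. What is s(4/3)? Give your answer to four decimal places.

With σ_i denoting the second derivative at x_i, h_i = 1, 1, and Δ_i = (y_(i+1) − y_i)/h_i = 7, 0:
  1·σ_0 + 4·σ_1 + 1·σ_2 = 6(Δ_1 - Δ_0) = -42
Natural end conditions: σ_0 = σ_2 = 0.
Hence σ_0 = 0, σ_1 = -21/2, σ_2 = 0.
On [1, 2], s(x) = 4 + 7/2·(x - 1) - 21/4·(x - 1)² + 7/4·(x - 1)³.
With (x - 1) = 1/3: s(4/3) = 251/54.

4.6481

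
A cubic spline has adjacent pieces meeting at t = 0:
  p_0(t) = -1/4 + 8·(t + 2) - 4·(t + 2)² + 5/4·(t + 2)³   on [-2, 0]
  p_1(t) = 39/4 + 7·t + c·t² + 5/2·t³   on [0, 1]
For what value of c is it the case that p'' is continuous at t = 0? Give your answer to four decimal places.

3.5000

p_0''(t) = -8 + 15/2·(t + 2), so p_0''(0) = 7. On the right, p_1''(0) = 2c, so c = 7/2.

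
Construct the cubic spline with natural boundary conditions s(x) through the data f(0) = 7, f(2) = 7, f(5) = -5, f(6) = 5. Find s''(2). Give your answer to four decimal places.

-6.2535

Let m_i = s''(x_i). Step sizes h_i = 2, 3, 1; slopes of the chords Δ_i = (y_(i+1) - y_i)/h_i = 0, -4, 10.
  2·m_0 + 10·m_1 + 3·m_2 = 6(Δ_1 - Δ_0) = -24
  3·m_1 + 8·m_2 + 1·m_3 = 6(Δ_2 - Δ_1) = 84
Natural end conditions: m_0 = m_3 = 0.
Hence m_0 = 0, m_1 = -444/71, m_2 = 912/71, m_3 = 0.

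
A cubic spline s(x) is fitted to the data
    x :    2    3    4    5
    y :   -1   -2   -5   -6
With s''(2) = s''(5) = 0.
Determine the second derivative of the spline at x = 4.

Put m_i = s'' at the i-th knot. Here h = (1, 1, 1) and Δ = (-1, -3, -1), so the interior equations h_(i-1)·m_(i-1) + 2(h_(i-1)+h_i)·m_i + h_i·m_(i+1) = 6(Δ_i − Δ_(i-1)) read
  1·m_0 + 4·m_1 + 1·m_2 = 6(Δ_1 - Δ_0) = -12
  1·m_1 + 4·m_2 + 1·m_3 = 6(Δ_2 - Δ_1) = 12
Natural end conditions: m_0 = m_3 = 0.
Hence m_0 = 0, m_1 = -4, m_2 = 4, m_3 = 0.

4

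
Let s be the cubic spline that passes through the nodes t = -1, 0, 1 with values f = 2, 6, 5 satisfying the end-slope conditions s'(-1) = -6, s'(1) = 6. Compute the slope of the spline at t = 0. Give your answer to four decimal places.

Let m_i = s''(x_i). Step sizes h_i = 1, 1; slopes of the chords Δ_i = (y_(i+1) - y_i)/h_i = 4, -1.
  1·m_0 + 4·m_1 + 1·m_2 = 6(Δ_1 - Δ_0) = -30
Clamped end conditions give two more equations: 2h_0·m_0 + h_0·m_1 = 6(Δ_0 - s'(-1)) = 60 and h_1·m_1 + 2h_1·m_2 = 6(s'(1) - Δ_1) = 42.
Hence m_0 = 87/2, m_1 = -27, m_2 = 69/2.
On [0, 1], s'(t) = b_1 + 2c_1·t + 3d_1·t² with b_1 = Δ_1 - h_1(2m_1 + m_2)/6 = 9/4, c_1 = m_1/2 = -27/2, d_1 = (m_2 - m_1)/(6h_1) = 41/4. So s'(0) = 9/4.

2.2500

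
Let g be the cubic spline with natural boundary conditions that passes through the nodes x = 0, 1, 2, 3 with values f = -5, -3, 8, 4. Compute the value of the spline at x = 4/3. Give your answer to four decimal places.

0.7704

Write m_i for g''(x_i). With h_i = 1, 1, 1 and divided differences Δ_i = 2, 11, -4, the continuity of g' gives the tridiagonal system
  1·m_0 + 4·m_1 + 1·m_2 = 6(Δ_1 - Δ_0) = 54
  1·m_1 + 4·m_2 + 1·m_3 = 6(Δ_2 - Δ_1) = -90
Natural end conditions: m_0 = m_3 = 0.
Solving: m_0 = 0, m_1 = 102/5, m_2 = -138/5, m_3 = 0.
On [1, 2], g(x) = -3 + 44/5·(x - 1) + 51/5·(x - 1)² - 8·(x - 1)³.
With (x - 1) = 1/3: g(4/3) = 104/135.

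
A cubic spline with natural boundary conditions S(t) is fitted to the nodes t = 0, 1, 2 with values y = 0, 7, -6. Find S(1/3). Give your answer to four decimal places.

Put M_i = S'' at the i-th knot. Here h = (1, 1) and Δ = (7, -13), so the interior equations h_(i-1)·M_(i-1) + 2(h_(i-1)+h_i)·M_i + h_i·M_(i+1) = 6(Δ_i − Δ_(i-1)) read
  1·M_0 + 4·M_1 + 1·M_2 = 6(Δ_1 - Δ_0) = -120
Natural end conditions: M_0 = M_2 = 0.
Solving the tridiagonal system: M_0 = 0, M_1 = -30, M_2 = 0.
On [0, 1], S(t) = 0 + 12·t + 0·t² - 5·t³.
With t = 1/3: S(1/3) = 103/27.

3.8148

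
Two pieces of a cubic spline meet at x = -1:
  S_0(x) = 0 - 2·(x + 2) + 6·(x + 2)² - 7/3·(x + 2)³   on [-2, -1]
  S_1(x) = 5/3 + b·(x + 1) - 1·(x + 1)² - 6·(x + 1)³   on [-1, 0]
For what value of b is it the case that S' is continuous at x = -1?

3

S_0'(x) = -2 + 12·(x + 2) - 7·(x + 2)², so S_0'(-1) = 3. On the right, S_1'(-1) = b, so b = 3.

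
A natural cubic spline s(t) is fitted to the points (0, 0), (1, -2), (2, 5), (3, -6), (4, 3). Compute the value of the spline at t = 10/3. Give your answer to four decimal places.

With M_i denoting the second derivative at x_i, h_i = 1, 1, 1, 1, and Δ_i = (y_(i+1) − y_i)/h_i = -2, 7, -11, 9:
  1·M_0 + 4·M_1 + 1·M_2 = 6(Δ_1 - Δ_0) = 54
  1·M_1 + 4·M_2 + 1·M_3 = 6(Δ_2 - Δ_1) = -108
  1·M_2 + 4·M_3 + 1·M_4 = 6(Δ_3 - Δ_2) = 120
Natural end conditions: M_0 = M_4 = 0.
Forward elimination and back-substitution give M_0 = 0, M_1 = 681/28, M_2 = -303/7, M_3 = 1143/28, M_4 = 0.
On [3, 4], s(t) = -6 - 129/28·(t - 3) + 1143/56·(t - 3)² - 381/56·(t - 3)³.
With (t - 3) = 1/3: s(10/3) = -1391/252.

-5.5198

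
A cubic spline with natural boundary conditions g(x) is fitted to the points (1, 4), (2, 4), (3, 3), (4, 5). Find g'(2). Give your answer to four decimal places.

-0.9333

Put m_i = g'' at the i-th knot. Here h = (1, 1, 1) and Δ = (0, -1, 2), so the interior equations h_(i-1)·m_(i-1) + 2(h_(i-1)+h_i)·m_i + h_i·m_(i+1) = 6(Δ_i − Δ_(i-1)) read
  1·m_0 + 4·m_1 + 1·m_2 = 6(Δ_1 - Δ_0) = -6
  1·m_1 + 4·m_2 + 1·m_3 = 6(Δ_2 - Δ_1) = 18
Natural end conditions: m_0 = m_3 = 0.
Solving: m_0 = 0, m_1 = -14/5, m_2 = 26/5, m_3 = 0.
On [2, 3], g'(x) = b_1 + 2c_1·(x - 2) + 3d_1·(x - 2)² with b_1 = Δ_1 - h_1(2m_1 + m_2)/6 = -14/15, c_1 = m_1/2 = -7/5, d_1 = (m_2 - m_1)/(6h_1) = 4/3. So g'(2) = -14/15.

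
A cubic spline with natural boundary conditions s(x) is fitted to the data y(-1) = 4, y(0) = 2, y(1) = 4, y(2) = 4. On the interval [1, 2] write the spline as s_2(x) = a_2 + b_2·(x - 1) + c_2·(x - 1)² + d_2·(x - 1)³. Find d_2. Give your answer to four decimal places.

With m_i denoting the second derivative at x_i, h_i = 1, 1, 1, and Δ_i = (y_(i+1) − y_i)/h_i = -2, 2, 0:
  1·m_0 + 4·m_1 + 1·m_2 = 6(Δ_1 - Δ_0) = 24
  1·m_1 + 4·m_2 + 1·m_3 = 6(Δ_2 - Δ_1) = -12
Natural end conditions: m_0 = m_3 = 0.
Solving the tridiagonal system: m_0 = 0, m_1 = 36/5, m_2 = -24/5, m_3 = 0.
On [1, 2], with s_2(x) = a_2 + b_2·(x - 1) + c_2·(x - 1)² + d_2·(x - 1)³: c_2 = m_2/2 = -12/5, d_2 = (m_3 - m_2)/(6h_2) = 4/5, b_2 = Δ_2 - h_2(2m_2 + m_3)/6 = 8/5.

0.8000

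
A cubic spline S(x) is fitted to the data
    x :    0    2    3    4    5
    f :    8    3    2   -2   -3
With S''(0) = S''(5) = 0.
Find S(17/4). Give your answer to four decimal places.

Let m_i = S''(x_i). Step sizes h_i = 2, 1, 1, 1; slopes of the chords Δ_i = (y_(i+1) - y_i)/h_i = -5/2, -1, -4, -1.
  2·m_0 + 6·m_1 + 1·m_2 = 6(Δ_1 - Δ_0) = 9
  1·m_1 + 4·m_2 + 1·m_3 = 6(Δ_2 - Δ_1) = -18
  1·m_2 + 4·m_3 + 1·m_4 = 6(Δ_3 - Δ_2) = 18
Natural end conditions: m_0 = m_4 = 0.
Solving: m_0 = 0, m_1 = 225/86, m_2 = -288/43, m_3 = 531/86, m_4 = 0.
On [4, 5], S(x) = -2 - 263/86·(x - 4) + 531/172·(x - 4)² - 177/172·(x - 4)³.
With (x - 4) = 1/4: S(17/4) = -28485/11008.

-2.5877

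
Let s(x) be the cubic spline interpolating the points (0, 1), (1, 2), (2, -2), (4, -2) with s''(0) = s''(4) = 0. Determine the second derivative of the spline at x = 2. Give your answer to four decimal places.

Let m_i = s''(x_i). Step sizes h_i = 1, 1, 2; slopes of the chords Δ_i = (y_(i+1) - y_i)/h_i = 1, -4, 0.
  1·m_0 + 4·m_1 + 1·m_2 = 6(Δ_1 - Δ_0) = -30
  1·m_1 + 6·m_2 + 2·m_3 = 6(Δ_2 - Δ_1) = 24
Natural end conditions: m_0 = m_3 = 0.
Forward elimination and back-substitution give m_0 = 0, m_1 = -204/23, m_2 = 126/23, m_3 = 0.

5.4783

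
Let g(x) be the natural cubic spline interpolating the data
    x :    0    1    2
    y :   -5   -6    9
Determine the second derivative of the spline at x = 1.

24

Put m_i = g'' at the i-th knot. Here h = (1, 1) and Δ = (-1, 15), so the interior equations h_(i-1)·m_(i-1) + 2(h_(i-1)+h_i)·m_i + h_i·m_(i+1) = 6(Δ_i − Δ_(i-1)) read
  1·m_0 + 4·m_1 + 1·m_2 = 6(Δ_1 - Δ_0) = 96
Natural end conditions: m_0 = m_2 = 0.
Solving the tridiagonal system: m_0 = 0, m_1 = 24, m_2 = 0.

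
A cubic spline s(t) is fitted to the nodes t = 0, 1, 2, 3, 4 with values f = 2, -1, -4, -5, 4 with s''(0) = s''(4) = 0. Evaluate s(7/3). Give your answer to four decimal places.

With m_i denoting the second derivative at x_i, h_i = 1, 1, 1, 1, and Δ_i = (y_(i+1) − y_i)/h_i = -3, -3, -1, 9:
  1·m_0 + 4·m_1 + 1·m_2 = 6(Δ_1 - Δ_0) = 0
  1·m_1 + 4·m_2 + 1·m_3 = 6(Δ_2 - Δ_1) = 12
  1·m_2 + 4·m_3 + 1·m_4 = 6(Δ_3 - Δ_2) = 60
Natural end conditions: m_0 = m_4 = 0.
Forward elimination and back-substitution give m_0 = 0, m_1 = 3/14, m_2 = -6/7, m_3 = 213/14, m_4 = 0.
On [2, 3], s(t) = -4 - 13/4·(t - 2) - 3/7·(t - 2)² + 75/28·(t - 2)³.
With (t - 2) = 1/3: s(7/3) = -317/63.

-5.0317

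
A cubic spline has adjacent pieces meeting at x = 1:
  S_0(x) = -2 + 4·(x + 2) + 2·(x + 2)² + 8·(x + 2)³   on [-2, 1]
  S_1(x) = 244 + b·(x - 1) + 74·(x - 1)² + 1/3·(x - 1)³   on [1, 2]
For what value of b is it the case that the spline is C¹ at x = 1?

S_0'(x) = 4 + 4·(x + 2) + 24·(x + 2)², so S_0'(1) = 232. On the right, S_1'(1) = b, so b = 232.

232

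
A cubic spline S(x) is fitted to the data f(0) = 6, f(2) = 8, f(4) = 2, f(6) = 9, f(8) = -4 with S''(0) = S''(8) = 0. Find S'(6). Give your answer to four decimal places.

-0.0714

Write σ_i for S''(x_i). With h_i = 2, 2, 2, 2 and divided differences Δ_i = 1, -3, 7/2, -13/2, the continuity of S' gives the tridiagonal system
  2·σ_0 + 8·σ_1 + 2·σ_2 = 6(Δ_1 - Δ_0) = -24
  2·σ_1 + 8·σ_2 + 2·σ_3 = 6(Δ_2 - Δ_1) = 39
  2·σ_2 + 8·σ_3 + 2·σ_4 = 6(Δ_3 - Δ_2) = -60
Natural end conditions: σ_0 = σ_4 = 0.
Forward elimination and back-substitution give σ_0 = 0, σ_1 = -36/7, σ_2 = 60/7, σ_3 = -135/14, σ_4 = 0.
On [6, 8], S'(x) = b_3 + 2c_3·(x - 6) + 3d_3·(x - 6)² with b_3 = Δ_3 - h_3(2σ_3 + σ_4)/6 = -1/14, c_3 = σ_3/2 = -135/28, d_3 = (σ_4 - σ_3)/(6h_3) = 45/56. So S'(6) = -1/14.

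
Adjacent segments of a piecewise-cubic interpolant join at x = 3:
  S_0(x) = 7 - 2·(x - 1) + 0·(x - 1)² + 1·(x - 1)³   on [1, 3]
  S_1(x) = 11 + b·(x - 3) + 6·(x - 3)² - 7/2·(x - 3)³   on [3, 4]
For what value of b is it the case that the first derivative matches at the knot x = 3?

10

S_0'(x) = -2 + 0·(x - 1) + 3·(x - 1)², so S_0'(3) = 10. On the right, S_1'(3) = b, so b = 10.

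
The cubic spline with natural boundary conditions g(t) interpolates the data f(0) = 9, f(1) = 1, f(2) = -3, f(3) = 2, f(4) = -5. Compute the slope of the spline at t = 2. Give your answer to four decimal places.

With M_i denoting the second derivative at x_i, h_i = 1, 1, 1, 1, and Δ_i = (y_(i+1) − y_i)/h_i = -8, -4, 5, -7:
  1·M_0 + 4·M_1 + 1·M_2 = 6(Δ_1 - Δ_0) = 24
  1·M_1 + 4·M_2 + 1·M_3 = 6(Δ_2 - Δ_1) = 54
  1·M_2 + 4·M_3 + 1·M_4 = 6(Δ_3 - Δ_2) = -72
Natural end conditions: M_0 = M_4 = 0.
Solving the tridiagonal system: M_0 = 0, M_1 = 9/7, M_2 = 132/7, M_3 = -159/7, M_4 = 0.
On [2, 3], g'(t) = b_2 + 2c_2·(t - 2) + 3d_2·(t - 2)² with b_2 = Δ_2 - h_2(2M_2 + M_3)/6 = 5/2, c_2 = M_2/2 = 66/7, d_2 = (M_3 - M_2)/(6h_2) = -97/14. So g'(2) = 5/2.

2.5000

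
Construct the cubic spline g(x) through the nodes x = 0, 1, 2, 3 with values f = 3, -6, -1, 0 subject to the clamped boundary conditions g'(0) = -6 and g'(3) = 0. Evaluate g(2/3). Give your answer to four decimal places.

-3.6963

Write M_i for g''(x_i). With h_i = 1, 1, 1 and divided differences Δ_i = -9, 5, 1, the continuity of g' gives the tridiagonal system
  1·M_0 + 4·M_1 + 1·M_2 = 6(Δ_1 - Δ_0) = 84
  1·M_1 + 4·M_2 + 1·M_3 = 6(Δ_2 - Δ_1) = -24
Clamped end conditions give two more equations: 2h_0·M_0 + h_0·M_1 = 6(Δ_0 - g'(0)) = -18 and h_2·M_2 + 2h_2·M_3 = 6(g'(3) - Δ_2) = -6.
Solving: M_0 = -122/5, M_1 = 154/5, M_2 = -74/5, M_3 = 22/5.
On [0, 1], g(x) = 3 - 6·x - 61/5·x² + 46/5·x³.
With x = 2/3: g(2/3) = -499/135.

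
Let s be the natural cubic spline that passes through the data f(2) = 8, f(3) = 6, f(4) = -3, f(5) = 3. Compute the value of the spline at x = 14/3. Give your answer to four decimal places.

Let m_i = s''(x_i). Step sizes h_i = 1, 1, 1; slopes of the chords Δ_i = (y_(i+1) - y_i)/h_i = -2, -9, 6.
  1·m_0 + 4·m_1 + 1·m_2 = 6(Δ_1 - Δ_0) = -42
  1·m_1 + 4·m_2 + 1·m_3 = 6(Δ_2 - Δ_1) = 90
Natural end conditions: m_0 = m_3 = 0.
Solving the tridiagonal system: m_0 = 0, m_1 = -86/5, m_2 = 134/5, m_3 = 0.
On [4, 5], s(x) = -3 - 44/15·(x - 4) + 67/5·(x - 4)² - 67/15·(x - 4)³.
With (x - 4) = 2/3: s(14/3) = -131/405.

-0.3235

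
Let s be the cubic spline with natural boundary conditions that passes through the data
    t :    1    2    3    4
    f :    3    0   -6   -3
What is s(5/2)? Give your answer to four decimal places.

-3.4500

With σ_i denoting the second derivative at x_i, h_i = 1, 1, 1, and Δ_i = (y_(i+1) − y_i)/h_i = -3, -6, 3:
  1·σ_0 + 4·σ_1 + 1·σ_2 = 6(Δ_1 - Δ_0) = -18
  1·σ_1 + 4·σ_2 + 1·σ_3 = 6(Δ_2 - Δ_1) = 54
Natural end conditions: σ_0 = σ_3 = 0.
Solving the tridiagonal system: σ_0 = 0, σ_1 = -42/5, σ_2 = 78/5, σ_3 = 0.
On [2, 3], s(t) = 0 - 29/5·(t - 2) - 21/5·(t - 2)² + 4·(t - 2)³.
With (t - 2) = 1/2: s(5/2) = -69/20.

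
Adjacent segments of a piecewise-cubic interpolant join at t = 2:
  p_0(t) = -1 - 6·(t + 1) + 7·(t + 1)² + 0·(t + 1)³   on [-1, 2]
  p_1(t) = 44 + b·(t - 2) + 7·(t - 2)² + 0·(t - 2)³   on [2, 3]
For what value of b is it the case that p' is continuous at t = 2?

36

p_0'(t) = -6 + 14·(t + 1) + 0·(t + 1)², so p_0'(2) = 36. On the right, p_1'(2) = b, so b = 36.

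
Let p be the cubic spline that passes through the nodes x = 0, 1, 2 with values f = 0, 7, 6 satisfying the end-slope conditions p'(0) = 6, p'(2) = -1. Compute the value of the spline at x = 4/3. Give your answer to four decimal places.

7.2963

Let M_i = p''(x_i). Step sizes h_i = 1, 1; slopes of the chords Δ_i = (y_(i+1) - y_i)/h_i = 7, -1.
  1·M_0 + 4·M_1 + 1·M_2 = 6(Δ_1 - Δ_0) = -48
Clamped end conditions give two more equations: 2h_0·M_0 + h_0·M_1 = 6(Δ_0 - p'(0)) = 6 and h_1·M_1 + 2h_1·M_2 = 6(p'(2) - Δ_1) = 0.
Solving: M_0 = 23/2, M_1 = -17, M_2 = 17/2.
On [1, 2], p(x) = 7 + 13/4·(x - 1) - 17/2·(x - 1)² + 17/4·(x - 1)³.
With (x - 1) = 1/3: p(4/3) = 197/27.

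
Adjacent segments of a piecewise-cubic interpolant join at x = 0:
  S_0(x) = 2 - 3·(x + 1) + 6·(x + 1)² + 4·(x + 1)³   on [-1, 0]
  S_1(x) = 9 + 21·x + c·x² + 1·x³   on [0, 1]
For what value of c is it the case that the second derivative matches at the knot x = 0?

18

S_0''(x) = 12 + 24·(x + 1), so S_0''(0) = 36. On the right, S_1''(0) = 2c, so c = 18.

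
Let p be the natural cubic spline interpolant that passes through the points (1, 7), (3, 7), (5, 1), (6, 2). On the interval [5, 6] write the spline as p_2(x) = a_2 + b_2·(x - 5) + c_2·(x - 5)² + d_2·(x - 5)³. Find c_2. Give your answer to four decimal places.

2.5909

Let σ_i = p''(x_i). Step sizes h_i = 2, 2, 1; slopes of the chords Δ_i = (y_(i+1) - y_i)/h_i = 0, -3, 1.
  2·σ_0 + 8·σ_1 + 2·σ_2 = 6(Δ_1 - Δ_0) = -18
  2·σ_1 + 6·σ_2 + 1·σ_3 = 6(Δ_2 - Δ_1) = 24
Natural end conditions: σ_0 = σ_3 = 0.
Solving: σ_0 = 0, σ_1 = -39/11, σ_2 = 57/11, σ_3 = 0.
On [5, 6], with p_2(x) = a_2 + b_2·(x - 5) + c_2·(x - 5)² + d_2·(x - 5)³: c_2 = σ_2/2 = 57/22, d_2 = (σ_3 - σ_2)/(6h_2) = -19/22, b_2 = Δ_2 - h_2(2σ_2 + σ_3)/6 = -8/11.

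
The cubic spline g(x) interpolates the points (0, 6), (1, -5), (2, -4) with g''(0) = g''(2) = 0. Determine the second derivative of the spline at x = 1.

18

Let M_i = g''(x_i). Step sizes h_i = 1, 1; slopes of the chords Δ_i = (y_(i+1) - y_i)/h_i = -11, 1.
  1·M_0 + 4·M_1 + 1·M_2 = 6(Δ_1 - Δ_0) = 72
Natural end conditions: M_0 = M_2 = 0.
Hence M_0 = 0, M_1 = 18, M_2 = 0.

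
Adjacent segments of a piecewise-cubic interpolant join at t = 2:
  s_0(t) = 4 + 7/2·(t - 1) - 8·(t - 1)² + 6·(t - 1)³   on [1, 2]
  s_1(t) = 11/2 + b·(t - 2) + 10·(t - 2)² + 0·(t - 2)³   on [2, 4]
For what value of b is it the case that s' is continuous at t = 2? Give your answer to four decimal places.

5.5000

s_0'(t) = 7/2 - 16·(t - 1) + 18·(t - 1)², so s_0'(2) = 11/2. On the right, s_1'(2) = b, so b = 11/2.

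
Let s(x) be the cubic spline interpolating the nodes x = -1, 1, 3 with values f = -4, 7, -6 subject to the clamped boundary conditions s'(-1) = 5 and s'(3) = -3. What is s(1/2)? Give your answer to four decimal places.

Let M_i = s''(x_i). Step sizes h_i = 2, 2; slopes of the chords Δ_i = (y_(i+1) - y_i)/h_i = 11/2, -13/2.
  2·M_0 + 8·M_1 + 2·M_2 = 6(Δ_1 - Δ_0) = -72
Clamped end conditions give two more equations: 2h_0·M_0 + h_0·M_1 = 6(Δ_0 - s'(-1)) = 3 and h_1·M_1 + 2h_1·M_2 = 6(s'(3) - Δ_1) = 21.
Forward elimination and back-substitution give M_0 = 31/4, M_1 = -14, M_2 = 49/4.
On [-1, 1], s(x) = -4 + 5·(x + 1) + 31/8·(x + 1)² - 29/16·(x + 1)³.
With (x + 1) = 3/2: s(1/2) = 781/128.

6.1016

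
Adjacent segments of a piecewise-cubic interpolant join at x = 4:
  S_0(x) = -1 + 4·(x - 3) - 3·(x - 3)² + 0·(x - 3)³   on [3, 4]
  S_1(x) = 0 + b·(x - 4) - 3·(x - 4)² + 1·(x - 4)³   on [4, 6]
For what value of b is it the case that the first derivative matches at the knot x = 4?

S_0'(x) = 4 - 6·(x - 3) + 0·(x - 3)², so S_0'(4) = -2. On the right, S_1'(4) = b, so b = -2.

-2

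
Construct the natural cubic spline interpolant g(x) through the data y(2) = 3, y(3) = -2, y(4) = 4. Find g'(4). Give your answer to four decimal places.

8.7500

Let M_i = g''(x_i). Step sizes h_i = 1, 1; slopes of the chords Δ_i = (y_(i+1) - y_i)/h_i = -5, 6.
  1·M_0 + 4·M_1 + 1·M_2 = 6(Δ_1 - Δ_0) = 66
Natural end conditions: M_0 = M_2 = 0.
Forward elimination and back-substitution give M_0 = 0, M_1 = 33/2, M_2 = 0.
On [3, 4], g'(x) = b_1 + 2c_1·(x - 3) + 3d_1·(x - 3)² with b_1 = Δ_1 - h_1(2M_1 + M_2)/6 = 1/2, c_1 = M_1/2 = 33/4, d_1 = (M_2 - M_1)/(6h_1) = -11/4. So g'(4) = 35/4.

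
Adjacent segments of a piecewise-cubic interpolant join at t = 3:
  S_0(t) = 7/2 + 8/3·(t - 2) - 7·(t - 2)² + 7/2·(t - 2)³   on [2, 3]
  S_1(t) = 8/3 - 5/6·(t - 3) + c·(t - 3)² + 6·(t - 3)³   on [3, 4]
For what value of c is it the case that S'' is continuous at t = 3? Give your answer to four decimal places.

3.5000

S_0''(t) = -14 + 21·(t - 2), so S_0''(3) = 7. On the right, S_1''(3) = 2c, so c = 7/2.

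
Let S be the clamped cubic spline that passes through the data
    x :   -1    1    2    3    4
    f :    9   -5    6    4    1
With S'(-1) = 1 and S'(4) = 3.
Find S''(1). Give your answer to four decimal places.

31.9512

Let M_i = S''(x_i). Step sizes h_i = 2, 1, 1, 1; slopes of the chords Δ_i = (y_(i+1) - y_i)/h_i = -7, 11, -2, -3.
  2·M_0 + 6·M_1 + 1·M_2 = 6(Δ_1 - Δ_0) = 108
  1·M_1 + 4·M_2 + 1·M_3 = 6(Δ_2 - Δ_1) = -78
  1·M_2 + 4·M_3 + 1·M_4 = 6(Δ_3 - Δ_2) = -6
Clamped end conditions give two more equations: 2h_0·M_0 + h_0·M_1 = 6(Δ_0 - S'(-1)) = -48 and h_3·M_3 + 2h_3·M_4 = 6(S'(4) - Δ_3) = 36.
Hence M_0 = -1147/41, M_1 = 1310/41, M_2 = -1138/41, M_3 = 44/41, M_4 = 716/41.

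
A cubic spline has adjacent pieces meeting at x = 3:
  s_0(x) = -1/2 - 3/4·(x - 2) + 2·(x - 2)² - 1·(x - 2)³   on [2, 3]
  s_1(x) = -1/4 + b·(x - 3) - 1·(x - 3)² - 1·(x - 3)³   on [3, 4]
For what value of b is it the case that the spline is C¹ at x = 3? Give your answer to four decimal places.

0.2500

s_0'(x) = -3/4 + 4·(x - 2) - 3·(x - 2)², so s_0'(3) = 1/4. On the right, s_1'(3) = b, so b = 1/4.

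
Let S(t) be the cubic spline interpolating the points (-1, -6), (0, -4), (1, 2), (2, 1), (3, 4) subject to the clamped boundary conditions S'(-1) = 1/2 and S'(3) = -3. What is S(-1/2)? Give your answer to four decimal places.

-5.6105

With M_i denoting the second derivative at x_i, h_i = 1, 1, 1, 1, and Δ_i = (y_(i+1) − y_i)/h_i = 2, 6, -1, 3:
  1·M_0 + 4·M_1 + 1·M_2 = 6(Δ_1 - Δ_0) = 24
  1·M_1 + 4·M_2 + 1·M_3 = 6(Δ_2 - Δ_1) = -42
  1·M_2 + 4·M_3 + 1·M_4 = 6(Δ_3 - Δ_2) = 24
Clamped end conditions give two more equations: 2h_0·M_0 + h_0·M_1 = 6(Δ_0 - S'(-1)) = 9 and h_3·M_3 + 2h_3·M_4 = 6(S'(3) - Δ_3) = -36.
Solving: M_0 = -43/56, M_1 = 295/28, M_2 = -139/8, M_3 = 475/28, M_4 = -1483/56.
On [-1, 0], S(t) = -6 + 1/2·(t + 1) - 43/112·(t + 1)² + 211/112·(t + 1)³.
With (t + 1) = 1/2: S(-1/2) = -5027/896.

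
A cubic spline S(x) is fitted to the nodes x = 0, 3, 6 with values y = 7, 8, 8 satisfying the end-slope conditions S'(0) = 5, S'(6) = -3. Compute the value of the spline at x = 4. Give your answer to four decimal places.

8.5556

Write M_i for S''(x_i). With h_i = 3, 3 and divided differences Δ_i = 1/3, 0, the continuity of S' gives the tridiagonal system
  3·M_0 + 12·M_1 + 3·M_2 = 6(Δ_1 - Δ_0) = -2
Clamped end conditions give two more equations: 2h_0·M_0 + h_0·M_1 = 6(Δ_0 - S'(0)) = -28 and h_1·M_1 + 2h_1·M_2 = 6(S'(6) - Δ_1) = -18.
Hence M_0 = -35/6, M_1 = 7/3, M_2 = -25/6.
On [3, 6], S(x) = 8 - 1/4·(x - 3) + 7/6·(x - 3)² - 13/36·(x - 3)³.
With (x - 3) = 1: S(4) = 77/9.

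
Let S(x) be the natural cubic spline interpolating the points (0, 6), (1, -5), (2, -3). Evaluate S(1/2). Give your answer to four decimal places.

-0.7188

With m_i denoting the second derivative at x_i, h_i = 1, 1, and Δ_i = (y_(i+1) − y_i)/h_i = -11, 2:
  1·m_0 + 4·m_1 + 1·m_2 = 6(Δ_1 - Δ_0) = 78
Natural end conditions: m_0 = m_2 = 0.
Forward elimination and back-substitution give m_0 = 0, m_1 = 39/2, m_2 = 0.
On [0, 1], S(x) = 6 - 57/4·x + 0·x² + 13/4·x³.
With x = 1/2: S(1/2) = -23/32.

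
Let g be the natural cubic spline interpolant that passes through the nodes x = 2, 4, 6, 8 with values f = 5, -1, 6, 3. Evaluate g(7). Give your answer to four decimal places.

5.8250

Let M_i = g''(x_i). Step sizes h_i = 2, 2, 2; slopes of the chords Δ_i = (y_(i+1) - y_i)/h_i = -3, 7/2, -3/2.
  2·M_0 + 8·M_1 + 2·M_2 = 6(Δ_1 - Δ_0) = 39
  2·M_1 + 8·M_2 + 2·M_3 = 6(Δ_2 - Δ_1) = -30
Natural end conditions: M_0 = M_3 = 0.
Hence M_0 = 0, M_1 = 31/5, M_2 = -53/10, M_3 = 0.
On [6, 8], g(x) = 6 + 61/30·(x - 6) - 53/20·(x - 6)² + 53/120·(x - 6)³.
With (x - 6) = 1: g(7) = 233/40.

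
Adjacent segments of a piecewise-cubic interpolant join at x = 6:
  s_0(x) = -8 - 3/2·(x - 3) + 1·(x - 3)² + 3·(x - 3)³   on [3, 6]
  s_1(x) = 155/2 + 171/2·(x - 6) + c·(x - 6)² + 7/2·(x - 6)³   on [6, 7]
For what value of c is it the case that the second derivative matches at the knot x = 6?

28

s_0''(x) = 2 + 18·(x - 3), so s_0''(6) = 56. On the right, s_1''(6) = 2c, so c = 28.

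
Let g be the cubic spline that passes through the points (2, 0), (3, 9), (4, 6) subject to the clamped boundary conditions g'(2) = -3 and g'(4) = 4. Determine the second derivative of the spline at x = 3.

With m_i denoting the second derivative at x_i, h_i = 1, 1, and Δ_i = (y_(i+1) − y_i)/h_i = 9, -3:
  1·m_0 + 4·m_1 + 1·m_2 = 6(Δ_1 - Δ_0) = -72
Clamped end conditions give two more equations: 2h_0·m_0 + h_0·m_1 = 6(Δ_0 - g'(2)) = 72 and h_1·m_1 + 2h_1·m_2 = 6(g'(4) - Δ_1) = 42.
Hence m_0 = 115/2, m_1 = -43, m_2 = 85/2.

-43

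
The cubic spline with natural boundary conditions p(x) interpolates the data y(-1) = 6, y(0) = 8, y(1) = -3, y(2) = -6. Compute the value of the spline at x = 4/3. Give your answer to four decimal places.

-5.1111

Put M_i = p'' at the i-th knot. Here h = (1, 1, 1) and Δ = (2, -11, -3), so the interior equations h_(i-1)·M_(i-1) + 2(h_(i-1)+h_i)·M_i + h_i·M_(i+1) = 6(Δ_i − Δ_(i-1)) read
  1·M_0 + 4·M_1 + 1·M_2 = 6(Δ_1 - Δ_0) = -78
  1·M_1 + 4·M_2 + 1·M_3 = 6(Δ_2 - Δ_1) = 48
Natural end conditions: M_0 = M_3 = 0.
Solving the tridiagonal system: M_0 = 0, M_1 = -24, M_2 = 18, M_3 = 0.
On [1, 2], p(x) = -3 - 9·(x - 1) + 9·(x - 1)² - 3·(x - 1)³.
With (x - 1) = 1/3: p(4/3) = -46/9.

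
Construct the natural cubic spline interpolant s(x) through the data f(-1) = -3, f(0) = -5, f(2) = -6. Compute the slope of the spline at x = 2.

0

Write M_i for s''(x_i). With h_i = 1, 2 and divided differences Δ_i = -2, -1/2, the continuity of s' gives the tridiagonal system
  1·M_0 + 6·M_1 + 2·M_2 = 6(Δ_1 - Δ_0) = 9
Natural end conditions: M_0 = M_2 = 0.
Solving the tridiagonal system: M_0 = 0, M_1 = 3/2, M_2 = 0.
On [0, 2], s'(x) = b_1 + 2c_1·x + 3d_1·x² with b_1 = Δ_1 - h_1(2M_1 + M_2)/6 = -3/2, c_1 = M_1/2 = 3/4, d_1 = (M_2 - M_1)/(6h_1) = -1/8. So s'(2) = 0.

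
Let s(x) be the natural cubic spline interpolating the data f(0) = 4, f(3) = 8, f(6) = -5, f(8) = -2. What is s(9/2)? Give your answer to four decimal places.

1.1098

Let M_i = s''(x_i). Step sizes h_i = 3, 3, 2; slopes of the chords Δ_i = (y_(i+1) - y_i)/h_i = 4/3, -13/3, 3/2.
  3·M_0 + 12·M_1 + 3·M_2 = 6(Δ_1 - Δ_0) = -34
  3·M_1 + 10·M_2 + 2·M_3 = 6(Δ_2 - Δ_1) = 35
Natural end conditions: M_0 = M_3 = 0.
Solving the tridiagonal system: M_0 = 0, M_1 = -445/111, M_2 = 174/37, M_3 = 0.
On [3, 6], s(x) = 8 - 99/37·(x - 3) - 445/222·(x - 3)² + 967/1998·(x - 3)³.
With (x - 3) = 3/2: s(9/2) = 657/592.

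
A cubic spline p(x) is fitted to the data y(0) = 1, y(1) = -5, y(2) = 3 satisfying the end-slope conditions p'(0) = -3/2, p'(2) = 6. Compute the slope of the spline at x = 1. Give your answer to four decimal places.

0.3750

Write M_i for p''(x_i). With h_i = 1, 1 and divided differences Δ_i = -6, 8, the continuity of p' gives the tridiagonal system
  1·M_0 + 4·M_1 + 1·M_2 = 6(Δ_1 - Δ_0) = 84
Clamped end conditions give two more equations: 2h_0·M_0 + h_0·M_1 = 6(Δ_0 - p'(0)) = -27 and h_1·M_1 + 2h_1·M_2 = 6(p'(2) - Δ_1) = -12.
Solving the tridiagonal system: M_0 = -123/4, M_1 = 69/2, M_2 = -93/4.
On [1, 2], p'(x) = b_1 + 2c_1·(x - 1) + 3d_1·(x - 1)² with b_1 = Δ_1 - h_1(2M_1 + M_2)/6 = 3/8, c_1 = M_1/2 = 69/4, d_1 = (M_2 - M_1)/(6h_1) = -77/8. So p'(1) = 3/8.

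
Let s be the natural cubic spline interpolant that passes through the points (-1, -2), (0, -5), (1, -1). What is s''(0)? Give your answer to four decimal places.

Write m_i for s''(x_i). With h_i = 1, 1 and divided differences Δ_i = -3, 4, the continuity of s' gives the tridiagonal system
  1·m_0 + 4·m_1 + 1·m_2 = 6(Δ_1 - Δ_0) = 42
Natural end conditions: m_0 = m_2 = 0.
Solving: m_0 = 0, m_1 = 21/2, m_2 = 0.

10.5000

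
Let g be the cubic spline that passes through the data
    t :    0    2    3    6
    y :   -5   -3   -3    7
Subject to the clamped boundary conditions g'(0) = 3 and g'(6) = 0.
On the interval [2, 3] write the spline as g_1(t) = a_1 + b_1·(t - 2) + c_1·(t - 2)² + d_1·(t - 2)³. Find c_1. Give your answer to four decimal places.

Put M_i = g'' at the i-th knot. Here h = (2, 1, 3) and Δ = (1, 0, 10/3), so the interior equations h_(i-1)·M_(i-1) + 2(h_(i-1)+h_i)·M_i + h_i·M_(i+1) = 6(Δ_i − Δ_(i-1)) read
  2·M_0 + 6·M_1 + 1·M_2 = 6(Δ_1 - Δ_0) = -6
  1·M_1 + 8·M_2 + 3·M_3 = 6(Δ_2 - Δ_1) = 20
Clamped end conditions give two more equations: 2h_0·M_0 + h_0·M_1 = 6(Δ_0 - g'(0)) = -12 and h_2·M_2 + 2h_2·M_3 = 6(g'(6) - Δ_2) = -20.
Hence M_0 = -53/21, M_1 = -20/21, M_2 = 100/21, M_3 = -40/7.
On [2, 3], with g_1(t) = a_1 + b_1·(t - 2) + c_1·(t - 2)² + d_1·(t - 2)³: c_1 = M_1/2 = -10/21, d_1 = (M_2 - M_1)/(6h_1) = 20/21, b_1 = Δ_1 - h_1(2M_1 + M_2)/6 = -10/21.

-0.4762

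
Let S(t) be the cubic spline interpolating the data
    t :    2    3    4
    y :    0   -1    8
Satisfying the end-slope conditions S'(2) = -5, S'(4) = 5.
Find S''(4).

-22

Put M_i = S'' at the i-th knot. Here h = (1, 1) and Δ = (-1, 9), so the interior equations h_(i-1)·M_(i-1) + 2(h_(i-1)+h_i)·M_i + h_i·M_(i+1) = 6(Δ_i − Δ_(i-1)) read
  1·M_0 + 4·M_1 + 1·M_2 = 6(Δ_1 - Δ_0) = 60
Clamped end conditions give two more equations: 2h_0·M_0 + h_0·M_1 = 6(Δ_0 - S'(2)) = 24 and h_1·M_1 + 2h_1·M_2 = 6(S'(4) - Δ_1) = -24.
Forward elimination and back-substitution give M_0 = 2, M_1 = 20, M_2 = -22.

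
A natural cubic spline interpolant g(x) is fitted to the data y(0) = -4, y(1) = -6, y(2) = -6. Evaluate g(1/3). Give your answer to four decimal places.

With M_i denoting the second derivative at x_i, h_i = 1, 1, and Δ_i = (y_(i+1) − y_i)/h_i = -2, 0:
  1·M_0 + 4·M_1 + 1·M_2 = 6(Δ_1 - Δ_0) = 12
Natural end conditions: M_0 = M_2 = 0.
Solving: M_0 = 0, M_1 = 3, M_2 = 0.
On [0, 1], g(x) = -4 - 5/2·x + 0·x² + 1/2·x³.
With x = 1/3: g(1/3) = -130/27.

-4.8148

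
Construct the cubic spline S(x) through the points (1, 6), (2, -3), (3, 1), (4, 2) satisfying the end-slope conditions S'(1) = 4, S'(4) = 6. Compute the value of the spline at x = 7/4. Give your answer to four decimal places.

-0.6094

With M_i denoting the second derivative at x_i, h_i = 1, 1, 1, and Δ_i = (y_(i+1) − y_i)/h_i = -9, 4, 1:
  1·M_0 + 4·M_1 + 1·M_2 = 6(Δ_1 - Δ_0) = 78
  1·M_1 + 4·M_2 + 1·M_3 = 6(Δ_2 - Δ_1) = -18
Clamped end conditions give two more equations: 2h_0·M_0 + h_0·M_1 = 6(Δ_0 - S'(1)) = -78 and h_2·M_2 + 2h_2·M_3 = 6(S'(4) - Δ_2) = 30.
Hence M_0 = -176/3, M_1 = 118/3, M_2 = -62/3, M_3 = 76/3.
On [1, 2], S(x) = 6 + 4·(x - 1) - 88/3·(x - 1)² + 49/3·(x - 1)³.
With (x - 1) = 3/4: S(7/4) = -39/64.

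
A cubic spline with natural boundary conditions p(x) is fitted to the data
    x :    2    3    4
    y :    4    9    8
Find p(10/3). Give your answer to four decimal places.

Write M_i for p''(x_i). With h_i = 1, 1 and divided differences Δ_i = 5, -1, the continuity of p' gives the tridiagonal system
  1·M_0 + 4·M_1 + 1·M_2 = 6(Δ_1 - Δ_0) = -36
Natural end conditions: M_0 = M_2 = 0.
Solving: M_0 = 0, M_1 = -9, M_2 = 0.
On [3, 4], p(x) = 9 + 2·(x - 3) - 9/2·(x - 3)² + 3/2·(x - 3)³.
With (x - 3) = 1/3: p(10/3) = 83/9.

9.2222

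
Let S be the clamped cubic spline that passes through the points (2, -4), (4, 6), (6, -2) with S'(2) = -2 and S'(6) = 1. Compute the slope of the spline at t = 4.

1

With M_i denoting the second derivative at x_i, h_i = 2, 2, and Δ_i = (y_(i+1) − y_i)/h_i = 5, -4:
  2·M_0 + 8·M_1 + 2·M_2 = 6(Δ_1 - Δ_0) = -54
Clamped end conditions give two more equations: 2h_0·M_0 + h_0·M_1 = 6(Δ_0 - S'(2)) = 42 and h_1·M_1 + 2h_1·M_2 = 6(S'(6) - Δ_1) = 30.
Forward elimination and back-substitution give M_0 = 18, M_1 = -15, M_2 = 15.
On [4, 6], S'(t) = b_1 + 2c_1·(t - 4) + 3d_1·(t - 4)² with b_1 = Δ_1 - h_1(2M_1 + M_2)/6 = 1, c_1 = M_1/2 = -15/2, d_1 = (M_2 - M_1)/(6h_1) = 5/2. So S'(4) = 1.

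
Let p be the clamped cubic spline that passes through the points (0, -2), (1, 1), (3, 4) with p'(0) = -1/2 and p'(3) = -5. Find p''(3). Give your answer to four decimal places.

Write σ_i for p''(x_i). With h_i = 1, 2 and divided differences Δ_i = 3, 3/2, the continuity of p' gives the tridiagonal system
  1·σ_0 + 6·σ_1 + 2·σ_2 = 6(Δ_1 - Δ_0) = -9
Clamped end conditions give two more equations: 2h_0·σ_0 + h_0·σ_1 = 6(Δ_0 - p'(0)) = 21 and h_1·σ_1 + 2h_1·σ_2 = 6(p'(3) - Δ_1) = -39.
Forward elimination and back-substitution give σ_0 = 21/2, σ_1 = 0, σ_2 = -39/4.

-9.7500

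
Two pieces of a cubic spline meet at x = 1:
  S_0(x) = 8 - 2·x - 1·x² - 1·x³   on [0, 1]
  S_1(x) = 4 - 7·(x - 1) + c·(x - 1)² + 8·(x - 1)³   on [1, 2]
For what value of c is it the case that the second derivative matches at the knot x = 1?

-4

S_0''(x) = -2 - 6·x, so S_0''(1) = -8. On the right, S_1''(1) = 2c, so c = -4.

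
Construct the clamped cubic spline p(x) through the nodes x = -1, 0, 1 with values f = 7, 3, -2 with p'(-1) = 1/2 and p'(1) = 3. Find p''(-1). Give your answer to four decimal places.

-10.7500

Let M_i = p''(x_i). Step sizes h_i = 1, 1; slopes of the chords Δ_i = (y_(i+1) - y_i)/h_i = -4, -5.
  1·M_0 + 4·M_1 + 1·M_2 = 6(Δ_1 - Δ_0) = -6
Clamped end conditions give two more equations: 2h_0·M_0 + h_0·M_1 = 6(Δ_0 - p'(-1)) = -27 and h_1·M_1 + 2h_1·M_2 = 6(p'(1) - Δ_1) = 48.
Forward elimination and back-substitution give M_0 = -43/4, M_1 = -11/2, M_2 = 107/4.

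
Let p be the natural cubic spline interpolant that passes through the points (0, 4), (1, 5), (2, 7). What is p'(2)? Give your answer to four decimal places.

2.2500

With M_i denoting the second derivative at x_i, h_i = 1, 1, and Δ_i = (y_(i+1) − y_i)/h_i = 1, 2:
  1·M_0 + 4·M_1 + 1·M_2 = 6(Δ_1 - Δ_0) = 6
Natural end conditions: M_0 = M_2 = 0.
Forward elimination and back-substitution give M_0 = 0, M_1 = 3/2, M_2 = 0.
On [1, 2], p'(x) = b_1 + 2c_1·(x - 1) + 3d_1·(x - 1)² with b_1 = Δ_1 - h_1(2M_1 + M_2)/6 = 3/2, c_1 = M_1/2 = 3/4, d_1 = (M_2 - M_1)/(6h_1) = -1/4. So p'(2) = 9/4.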